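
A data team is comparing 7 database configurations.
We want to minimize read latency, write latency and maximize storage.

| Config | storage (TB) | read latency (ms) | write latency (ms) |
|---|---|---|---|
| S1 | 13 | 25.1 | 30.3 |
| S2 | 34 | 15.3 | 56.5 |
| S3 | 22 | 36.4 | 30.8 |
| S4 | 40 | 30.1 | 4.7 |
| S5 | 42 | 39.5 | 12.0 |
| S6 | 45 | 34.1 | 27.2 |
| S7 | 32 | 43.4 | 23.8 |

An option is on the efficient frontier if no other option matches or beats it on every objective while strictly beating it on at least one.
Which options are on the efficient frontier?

S1: not dominated.
S2: not dominated (best read latency).
S3: dominated by S4 (storage 40≥22, read latency 30.1≤36.4, write latency 4.7≤30.8).
S4: not dominated (best write latency).
S5: not dominated.
S6: not dominated (best storage).
S7: dominated by S4 (storage 40≥32, read latency 30.1≤43.4, write latency 4.7≤23.8).

S1, S2, S4, S5, S6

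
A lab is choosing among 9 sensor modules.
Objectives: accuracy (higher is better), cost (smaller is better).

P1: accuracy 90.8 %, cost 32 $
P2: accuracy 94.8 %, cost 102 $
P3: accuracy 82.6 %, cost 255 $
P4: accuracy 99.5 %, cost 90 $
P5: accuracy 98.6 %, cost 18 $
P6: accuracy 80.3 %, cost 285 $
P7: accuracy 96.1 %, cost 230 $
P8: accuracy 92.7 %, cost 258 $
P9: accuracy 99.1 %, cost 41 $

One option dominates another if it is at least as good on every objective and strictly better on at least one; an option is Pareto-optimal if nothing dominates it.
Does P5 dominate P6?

P5 vs P6: accuracy 98.6≥80.3, cost 18≤285 — P5 is at least as good on every objective with at least one strict improvement.

Yes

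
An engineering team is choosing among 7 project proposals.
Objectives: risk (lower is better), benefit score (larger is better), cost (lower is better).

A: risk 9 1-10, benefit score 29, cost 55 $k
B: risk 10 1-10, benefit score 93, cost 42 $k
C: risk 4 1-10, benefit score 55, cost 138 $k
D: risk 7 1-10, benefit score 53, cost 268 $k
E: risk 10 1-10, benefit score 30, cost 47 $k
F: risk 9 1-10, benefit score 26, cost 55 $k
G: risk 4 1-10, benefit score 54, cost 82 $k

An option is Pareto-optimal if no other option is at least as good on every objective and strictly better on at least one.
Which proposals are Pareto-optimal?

A, B, C, G

A: not dominated.
B: not dominated (best benefit score).
C: not dominated.
D: dominated by C (risk 4≤7, benefit score 55≥53, cost 138≤268).
E: dominated by B (risk 10≤10, benefit score 93≥30, cost 42≤47).
F: dominated by A (risk 9≤9, benefit score 29≥26, cost 55≤55).
G: not dominated.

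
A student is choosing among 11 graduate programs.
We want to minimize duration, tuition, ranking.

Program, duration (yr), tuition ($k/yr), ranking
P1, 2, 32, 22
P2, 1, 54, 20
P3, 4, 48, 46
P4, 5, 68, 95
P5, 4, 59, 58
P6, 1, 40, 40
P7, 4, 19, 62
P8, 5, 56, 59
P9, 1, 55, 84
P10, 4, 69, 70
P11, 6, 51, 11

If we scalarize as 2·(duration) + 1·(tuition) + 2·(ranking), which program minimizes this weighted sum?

P1

P1: 2·2 + 1·32 + 2·22 = 80
P2: 2·1 + 1·54 + 2·20 = 96
P3: 2·4 + 1·48 + 2·46 = 148
P4: 2·5 + 1·68 + 2·95 = 268
P5: 2·4 + 1·59 + 2·58 = 183
P6: 2·1 + 1·40 + 2·40 = 122
P7: 2·4 + 1·19 + 2·62 = 151
P8: 2·5 + 1·56 + 2·59 = 184
P9: 2·1 + 1·55 + 2·84 = 225
P10: 2·4 + 1·69 + 2·70 = 217
P11: 2·6 + 1·51 + 2·11 = 85
Lowest: P1 at 80.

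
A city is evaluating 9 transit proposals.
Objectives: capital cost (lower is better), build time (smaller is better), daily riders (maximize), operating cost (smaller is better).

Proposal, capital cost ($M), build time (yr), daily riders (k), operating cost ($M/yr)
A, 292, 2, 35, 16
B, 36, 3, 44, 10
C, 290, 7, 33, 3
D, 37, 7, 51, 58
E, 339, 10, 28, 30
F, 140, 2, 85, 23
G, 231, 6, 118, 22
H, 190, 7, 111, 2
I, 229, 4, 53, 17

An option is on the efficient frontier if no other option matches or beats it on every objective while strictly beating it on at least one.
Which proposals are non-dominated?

A: not dominated.
B: not dominated (best capital cost).
C: dominated by H (capital cost 190≤290, build time 7≤7, daily riders 111≥33, operating cost 2≤3).
D: not dominated.
E: dominated by A (capital cost 292≤339, build time 2≤10, daily riders 35≥28, operating cost 16≤30).
F: not dominated.
G: not dominated (best daily riders).
H: not dominated (best operating cost).
I: not dominated.

A, B, D, F, G, H, I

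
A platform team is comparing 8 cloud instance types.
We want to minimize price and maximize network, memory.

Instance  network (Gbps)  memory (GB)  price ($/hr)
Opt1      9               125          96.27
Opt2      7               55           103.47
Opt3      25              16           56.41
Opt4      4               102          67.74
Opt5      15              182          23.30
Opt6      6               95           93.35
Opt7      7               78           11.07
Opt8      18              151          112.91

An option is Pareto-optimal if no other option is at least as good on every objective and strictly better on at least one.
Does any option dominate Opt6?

Opt5 vs Opt6: network 15≥6, memory 182≥95, price 23.30≤93.35 — Opt5 is at least as good on every objective and strictly better on at least one, so Opt5 dominates Opt6.

Yes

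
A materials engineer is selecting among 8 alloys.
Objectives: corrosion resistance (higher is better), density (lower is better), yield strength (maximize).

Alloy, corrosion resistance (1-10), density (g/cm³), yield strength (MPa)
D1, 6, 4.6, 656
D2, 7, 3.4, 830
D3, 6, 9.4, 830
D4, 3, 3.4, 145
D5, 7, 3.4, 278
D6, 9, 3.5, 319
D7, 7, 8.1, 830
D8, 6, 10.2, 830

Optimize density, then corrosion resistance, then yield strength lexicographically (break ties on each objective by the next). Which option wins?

First minimize density: best is 3.4, kept {D2, D4, D5}.
Then maximize corrosion resistance: best is 7, kept {D2, D5}.
Then maximize yield strength: best is 830, kept {D2}.

D2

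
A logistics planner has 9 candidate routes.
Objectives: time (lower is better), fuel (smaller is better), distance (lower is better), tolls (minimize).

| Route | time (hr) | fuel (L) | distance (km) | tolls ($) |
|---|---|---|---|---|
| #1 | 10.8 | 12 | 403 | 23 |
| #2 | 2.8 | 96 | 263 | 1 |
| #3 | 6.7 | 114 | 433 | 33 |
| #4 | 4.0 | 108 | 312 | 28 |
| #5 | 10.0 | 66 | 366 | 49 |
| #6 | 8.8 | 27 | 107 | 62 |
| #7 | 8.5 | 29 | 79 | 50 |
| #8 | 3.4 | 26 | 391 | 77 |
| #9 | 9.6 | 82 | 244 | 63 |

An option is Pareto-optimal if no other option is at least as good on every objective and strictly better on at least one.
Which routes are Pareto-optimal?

#1, #2, #5, #6, #7, #8

#1: not dominated (best fuel).
#2: not dominated (best time).
#3: dominated by #2 (time 2.8≤6.7, fuel 96≤114, distance 263≤433, tolls 1≤33).
#4: dominated by #2 (time 2.8≤4.0, fuel 96≤108, distance 263≤312, tolls 1≤28).
#5: not dominated.
#6: not dominated.
#7: not dominated (best distance).
#8: not dominated.
#9: dominated by #6 (time 8.8≤9.6, fuel 27≤82, distance 107≤244, tolls 62≤63).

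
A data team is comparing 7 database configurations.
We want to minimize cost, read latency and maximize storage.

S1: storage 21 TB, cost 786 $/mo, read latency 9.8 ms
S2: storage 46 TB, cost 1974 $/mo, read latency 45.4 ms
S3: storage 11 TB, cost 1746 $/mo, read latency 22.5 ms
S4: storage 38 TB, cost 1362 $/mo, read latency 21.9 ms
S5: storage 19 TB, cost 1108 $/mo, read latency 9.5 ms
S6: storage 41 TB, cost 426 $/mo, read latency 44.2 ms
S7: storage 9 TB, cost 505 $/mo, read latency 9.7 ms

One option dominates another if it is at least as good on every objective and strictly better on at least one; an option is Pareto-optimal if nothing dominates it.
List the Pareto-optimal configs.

S1, S2, S4, S5, S6, S7

S1: not dominated.
S2: not dominated (best storage).
S3: dominated by S1 (storage 21≥11, cost 786≤1746, read latency 9.8≤22.5).
S4: not dominated.
S5: not dominated (best read latency).
S6: not dominated (best cost).
S7: not dominated.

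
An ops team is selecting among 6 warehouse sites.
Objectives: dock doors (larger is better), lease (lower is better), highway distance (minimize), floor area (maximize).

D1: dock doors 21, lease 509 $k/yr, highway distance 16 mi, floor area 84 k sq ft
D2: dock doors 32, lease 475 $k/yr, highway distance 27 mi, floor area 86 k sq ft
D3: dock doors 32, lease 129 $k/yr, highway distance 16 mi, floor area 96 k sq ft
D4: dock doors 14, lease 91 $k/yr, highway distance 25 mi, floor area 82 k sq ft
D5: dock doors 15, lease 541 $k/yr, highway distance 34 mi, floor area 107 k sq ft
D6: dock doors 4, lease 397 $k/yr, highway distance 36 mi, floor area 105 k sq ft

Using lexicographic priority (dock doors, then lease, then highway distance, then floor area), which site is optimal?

D3

First maximize dock doors: best is 32, kept {D2, D3}.
Then minimize lease: best is 129, kept {D3}.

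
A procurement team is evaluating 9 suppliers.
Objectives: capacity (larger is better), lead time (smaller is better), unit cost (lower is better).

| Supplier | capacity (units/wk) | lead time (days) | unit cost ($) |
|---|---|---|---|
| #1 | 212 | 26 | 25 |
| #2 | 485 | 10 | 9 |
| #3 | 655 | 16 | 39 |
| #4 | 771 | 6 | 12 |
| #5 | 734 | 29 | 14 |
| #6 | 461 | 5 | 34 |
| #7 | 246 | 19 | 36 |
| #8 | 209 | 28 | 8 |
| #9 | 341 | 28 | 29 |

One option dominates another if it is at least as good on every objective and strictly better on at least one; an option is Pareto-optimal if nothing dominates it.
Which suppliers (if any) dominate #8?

none

#1: worse on unit cost (25 vs 8).
#2: worse on unit cost (9 vs 8).
#3: worse on unit cost (39 vs 8).
#4: worse on unit cost (12 vs 8).
#5: worse on lead time (29 vs 28).
#6: worse on unit cost (34 vs 8).
#7: worse on unit cost (36 vs 8).
#9: worse on unit cost (29 vs 8).
No option dominates #8.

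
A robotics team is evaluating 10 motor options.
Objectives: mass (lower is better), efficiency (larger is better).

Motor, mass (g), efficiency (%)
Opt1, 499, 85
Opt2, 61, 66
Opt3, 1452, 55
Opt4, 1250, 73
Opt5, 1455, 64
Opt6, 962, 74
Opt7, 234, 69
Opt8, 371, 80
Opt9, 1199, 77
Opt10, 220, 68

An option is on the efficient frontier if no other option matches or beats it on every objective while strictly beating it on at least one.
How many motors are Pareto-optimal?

5

Opt1: not dominated (best efficiency).
Opt2: not dominated (best mass).
Opt3: dominated by Opt1 (mass 499≤1452, efficiency 85≥55).
Opt4: dominated by Opt1 (mass 499≤1250, efficiency 85≥73).
Opt5: dominated by Opt1 (mass 499≤1455, efficiency 85≥64).
Opt6: dominated by Opt1 (mass 499≤962, efficiency 85≥74).
Opt7: not dominated.
Opt8: not dominated.
Opt9: dominated by Opt1 (mass 499≤1199, efficiency 85≥77).
Opt10: not dominated.
Pareto-optimal: Opt1, Opt2, Opt7, Opt8, Opt10 → 5.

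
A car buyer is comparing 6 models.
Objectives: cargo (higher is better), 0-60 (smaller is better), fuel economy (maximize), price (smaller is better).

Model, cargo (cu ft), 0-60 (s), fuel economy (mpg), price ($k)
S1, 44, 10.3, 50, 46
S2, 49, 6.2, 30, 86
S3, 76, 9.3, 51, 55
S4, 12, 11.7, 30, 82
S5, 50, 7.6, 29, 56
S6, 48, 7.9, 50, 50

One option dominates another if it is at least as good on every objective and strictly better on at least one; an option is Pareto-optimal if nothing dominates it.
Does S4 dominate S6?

S4 vs S6: S4 is worse on cargo (12 vs 48), so it does not dominate S6.

No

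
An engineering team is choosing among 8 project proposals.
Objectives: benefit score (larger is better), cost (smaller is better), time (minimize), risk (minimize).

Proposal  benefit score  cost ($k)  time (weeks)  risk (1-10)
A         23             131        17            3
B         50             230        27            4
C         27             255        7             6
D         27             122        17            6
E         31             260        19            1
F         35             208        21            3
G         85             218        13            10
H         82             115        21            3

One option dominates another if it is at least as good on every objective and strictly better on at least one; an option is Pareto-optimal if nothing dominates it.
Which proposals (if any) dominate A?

B: worse on cost (230 vs 131).
C: worse on cost (255 vs 131).
D: worse on risk (6 vs 3).
E: worse on cost (260 vs 131).
F: worse on cost (208 vs 131).
G: worse on cost (218 vs 131).
H: worse on time (21 vs 17).
No option dominates A.

none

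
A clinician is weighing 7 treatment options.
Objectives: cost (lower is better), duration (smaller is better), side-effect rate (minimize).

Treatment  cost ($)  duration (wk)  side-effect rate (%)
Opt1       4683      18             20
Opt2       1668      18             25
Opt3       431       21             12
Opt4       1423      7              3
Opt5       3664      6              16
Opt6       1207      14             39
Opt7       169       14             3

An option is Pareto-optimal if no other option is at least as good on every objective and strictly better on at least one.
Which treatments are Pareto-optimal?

Opt4, Opt5, Opt7

Opt1: dominated by Opt4 (cost 1423≤4683, duration 7≤18, side-effect rate 3≤20).
Opt2: dominated by Opt4 (cost 1423≤1668, duration 7≤18, side-effect rate 3≤25).
Opt3: dominated by Opt7 (cost 169≤431, duration 14≤21, side-effect rate 3≤12).
Opt4: not dominated.
Opt5: not dominated (best duration).
Opt6: dominated by Opt7 (cost 169≤1207, duration 14≤14, side-effect rate 3≤39).
Opt7: not dominated (best cost).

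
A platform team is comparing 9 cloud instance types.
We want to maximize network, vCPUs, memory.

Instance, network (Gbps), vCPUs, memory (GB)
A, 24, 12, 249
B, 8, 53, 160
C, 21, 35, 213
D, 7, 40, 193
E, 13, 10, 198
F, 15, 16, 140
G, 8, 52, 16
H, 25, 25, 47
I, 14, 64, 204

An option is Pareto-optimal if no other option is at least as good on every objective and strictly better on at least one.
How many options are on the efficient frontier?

A: not dominated (best memory).
B: dominated by I (network 14≥8, vCPUs 64≥53, memory 204≥160).
C: not dominated.
D: dominated by I (network 14≥7, vCPUs 64≥40, memory 204≥193).
E: dominated by A (network 24≥13, vCPUs 12≥10, memory 249≥198).
F: dominated by C (network 21≥15, vCPUs 35≥16, memory 213≥140).
G: dominated by B (network 8≥8, vCPUs 53≥52, memory 160≥16).
H: not dominated (best network).
I: not dominated (best vCPUs).
Pareto-optimal: A, C, H, I → 4.

4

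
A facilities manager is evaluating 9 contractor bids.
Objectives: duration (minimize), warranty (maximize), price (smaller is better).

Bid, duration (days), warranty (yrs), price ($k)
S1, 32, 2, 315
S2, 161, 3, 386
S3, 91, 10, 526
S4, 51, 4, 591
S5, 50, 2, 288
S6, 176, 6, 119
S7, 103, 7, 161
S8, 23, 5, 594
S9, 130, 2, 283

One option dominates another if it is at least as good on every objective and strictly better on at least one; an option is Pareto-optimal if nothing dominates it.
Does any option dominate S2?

S7 vs S2: duration 103≤161, warranty 7≥3, price 161≤386 — S7 is at least as good on every objective and strictly better on at least one, so S7 dominates S2.

Yes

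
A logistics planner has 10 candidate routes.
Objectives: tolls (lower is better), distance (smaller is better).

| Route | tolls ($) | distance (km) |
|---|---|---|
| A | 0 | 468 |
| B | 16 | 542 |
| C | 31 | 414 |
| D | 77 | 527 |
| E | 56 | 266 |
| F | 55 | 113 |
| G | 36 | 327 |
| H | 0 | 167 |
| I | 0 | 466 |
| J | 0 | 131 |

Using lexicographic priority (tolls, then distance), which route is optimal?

J

First minimize tolls: best is 0, kept {A, H, I, J}.
Then minimize distance: best is 131, kept {J}.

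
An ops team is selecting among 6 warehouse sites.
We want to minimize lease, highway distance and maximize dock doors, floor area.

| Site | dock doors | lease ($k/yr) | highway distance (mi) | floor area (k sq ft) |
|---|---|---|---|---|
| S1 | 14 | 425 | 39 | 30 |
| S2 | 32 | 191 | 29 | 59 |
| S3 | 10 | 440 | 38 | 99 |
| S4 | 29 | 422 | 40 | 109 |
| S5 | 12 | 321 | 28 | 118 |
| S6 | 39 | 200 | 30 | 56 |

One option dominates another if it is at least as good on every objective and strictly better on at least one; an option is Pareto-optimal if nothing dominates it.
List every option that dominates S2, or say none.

none

S1: worse on dock doors (14 vs 32).
S3: worse on dock doors (10 vs 32).
S4: worse on dock doors (29 vs 32).
S5: worse on dock doors (12 vs 32).
S6: worse on lease (200 vs 191).
No option dominates S2.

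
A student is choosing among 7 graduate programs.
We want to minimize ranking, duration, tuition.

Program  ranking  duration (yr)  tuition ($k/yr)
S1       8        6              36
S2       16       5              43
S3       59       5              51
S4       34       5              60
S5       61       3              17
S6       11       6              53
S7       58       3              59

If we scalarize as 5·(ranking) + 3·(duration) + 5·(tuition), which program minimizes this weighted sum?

S1

S1: 5·8 + 3·6 + 5·36 = 238
S2: 5·16 + 3·5 + 5·43 = 310
S3: 5·59 + 3·5 + 5·51 = 565
S4: 5·34 + 3·5 + 5·60 = 485
S5: 5·61 + 3·3 + 5·17 = 399
S6: 5·11 + 3·6 + 5·53 = 338
S7: 5·58 + 3·3 + 5·59 = 594
Lowest: S1 at 238.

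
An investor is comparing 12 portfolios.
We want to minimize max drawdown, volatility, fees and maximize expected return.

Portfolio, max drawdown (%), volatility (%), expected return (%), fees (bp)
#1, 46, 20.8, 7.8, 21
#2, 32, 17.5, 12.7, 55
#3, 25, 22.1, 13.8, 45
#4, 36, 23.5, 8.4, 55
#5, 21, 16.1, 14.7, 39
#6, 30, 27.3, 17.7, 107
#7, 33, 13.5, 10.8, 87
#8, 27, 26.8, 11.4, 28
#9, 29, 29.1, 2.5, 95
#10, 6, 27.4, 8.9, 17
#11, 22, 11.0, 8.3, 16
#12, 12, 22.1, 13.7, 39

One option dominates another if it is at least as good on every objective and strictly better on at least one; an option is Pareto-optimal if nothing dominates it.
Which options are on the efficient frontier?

#5, #6, #7, #8, #10, #11, #12

#1: dominated by #11 (max drawdown 22≤46, volatility 11.0≤20.8, expected return 8.3≥7.8, fees 16≤21).
#2: dominated by #5 (max drawdown 21≤32, volatility 16.1≤17.5, expected return 14.7≥12.7, fees 39≤55).
#3: dominated by #5 (max drawdown 21≤25, volatility 16.1≤22.1, expected return 14.7≥13.8, fees 39≤45).
#4: dominated by #2 (max drawdown 32≤36, volatility 17.5≤23.5, expected return 12.7≥8.4, fees 55≤55).
#5: not dominated.
#6: not dominated (best expected return).
#7: not dominated.
#8: not dominated.
#9: dominated by #3 (max drawdown 25≤29, volatility 22.1≤29.1, expected return 13.8≥2.5, fees 45≤95).
#10: not dominated (best max drawdown).
#11: not dominated (best volatility).
#12: not dominated.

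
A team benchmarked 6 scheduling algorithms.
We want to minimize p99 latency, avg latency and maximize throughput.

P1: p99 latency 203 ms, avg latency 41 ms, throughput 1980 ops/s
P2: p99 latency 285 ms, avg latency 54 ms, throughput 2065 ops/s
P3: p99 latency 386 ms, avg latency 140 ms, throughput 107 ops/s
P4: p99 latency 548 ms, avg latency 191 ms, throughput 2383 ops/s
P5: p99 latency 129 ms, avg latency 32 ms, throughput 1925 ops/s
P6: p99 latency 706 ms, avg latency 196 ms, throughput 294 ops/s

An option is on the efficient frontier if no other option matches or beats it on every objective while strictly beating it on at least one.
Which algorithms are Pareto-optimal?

P1: not dominated.
P2: not dominated.
P3: dominated by P1 (p99 latency 203≤386, avg latency 41≤140, throughput 1980≥107).
P4: not dominated (best throughput).
P5: not dominated (best p99 latency).
P6: dominated by P1 (p99 latency 203≤706, avg latency 41≤196, throughput 1980≥294).

P1, P2, P4, P5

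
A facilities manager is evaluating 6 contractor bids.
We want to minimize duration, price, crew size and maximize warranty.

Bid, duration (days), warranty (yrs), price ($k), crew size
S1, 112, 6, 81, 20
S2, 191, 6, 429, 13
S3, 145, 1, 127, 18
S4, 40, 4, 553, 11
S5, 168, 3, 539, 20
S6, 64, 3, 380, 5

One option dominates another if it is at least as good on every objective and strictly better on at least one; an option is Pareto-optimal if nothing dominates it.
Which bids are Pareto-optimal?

S1, S2, S3, S4, S6

S1: not dominated (best price).
S2: not dominated.
S3: not dominated.
S4: not dominated (best duration).
S5: dominated by S1 (duration 112≤168, warranty 6≥3, price 81≤539, crew size 20≤20).
S6: not dominated (best crew size).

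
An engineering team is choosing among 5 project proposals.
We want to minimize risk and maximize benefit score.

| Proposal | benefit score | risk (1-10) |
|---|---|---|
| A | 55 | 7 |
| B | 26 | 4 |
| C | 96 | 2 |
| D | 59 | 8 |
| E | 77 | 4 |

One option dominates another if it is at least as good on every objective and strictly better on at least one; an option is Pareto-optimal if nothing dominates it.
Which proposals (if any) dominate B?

C: benefit score 96≥26, risk 2≤4 — dominates B.
E: benefit score 77≥26, risk 4≤4 — dominates B.
Others (A, D) are each worse than B on at least one objective.

C, E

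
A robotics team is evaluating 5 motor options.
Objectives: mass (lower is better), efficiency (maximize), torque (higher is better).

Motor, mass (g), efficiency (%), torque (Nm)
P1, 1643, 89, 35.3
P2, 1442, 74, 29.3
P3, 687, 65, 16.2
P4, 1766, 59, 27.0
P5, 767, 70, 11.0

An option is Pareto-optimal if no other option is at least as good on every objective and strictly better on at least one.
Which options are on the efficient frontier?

P1, P2, P3, P5

P1: not dominated (best efficiency).
P2: not dominated.
P3: not dominated (best mass).
P4: dominated by P1 (mass 1643≤1766, efficiency 89≥59, torque 35.3≥27.0).
P5: not dominated.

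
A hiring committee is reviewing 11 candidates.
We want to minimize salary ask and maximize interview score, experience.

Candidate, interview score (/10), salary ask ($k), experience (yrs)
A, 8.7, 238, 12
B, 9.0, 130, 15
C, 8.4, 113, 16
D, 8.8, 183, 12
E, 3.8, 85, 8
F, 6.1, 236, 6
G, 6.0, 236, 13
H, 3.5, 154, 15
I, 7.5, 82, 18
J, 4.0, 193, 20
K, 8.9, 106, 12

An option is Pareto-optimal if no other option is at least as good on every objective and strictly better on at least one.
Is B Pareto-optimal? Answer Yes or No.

A: worse on interview score (8.7 vs 9.0).
C: worse on interview score (8.4 vs 9.0).
D: worse on interview score (8.8 vs 9.0).
E: worse on interview score (3.8 vs 9.0).
F: worse on interview score (6.1 vs 9.0).
G: worse on interview score (6.0 vs 9.0).
H: worse on interview score (3.5 vs 9.0).
I: worse on interview score (7.5 vs 9.0).
J: worse on interview score (4.0 vs 9.0).
K: worse on interview score (8.9 vs 9.0).
No option is at least as good as B on every objective and strictly better on one.

Yes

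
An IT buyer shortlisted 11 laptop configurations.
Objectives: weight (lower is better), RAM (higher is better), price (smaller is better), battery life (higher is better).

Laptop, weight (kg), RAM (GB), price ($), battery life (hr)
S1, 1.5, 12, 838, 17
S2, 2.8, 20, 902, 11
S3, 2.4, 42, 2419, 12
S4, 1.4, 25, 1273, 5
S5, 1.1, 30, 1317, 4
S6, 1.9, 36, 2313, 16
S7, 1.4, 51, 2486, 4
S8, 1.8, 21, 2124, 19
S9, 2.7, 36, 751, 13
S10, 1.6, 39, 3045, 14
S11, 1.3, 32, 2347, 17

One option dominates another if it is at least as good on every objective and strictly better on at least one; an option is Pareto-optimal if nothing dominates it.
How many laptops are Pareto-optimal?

10

S1: not dominated.
S2: dominated by S9 (weight 2.7≤2.8, RAM 36≥20, price 751≤902, battery life 13≥11).
S3: not dominated.
S4: not dominated.
S5: not dominated (best weight).
S6: not dominated.
S7: not dominated (best RAM).
S8: not dominated (best battery life).
S9: not dominated (best price).
S10: not dominated.
S11: not dominated.
Pareto-optimal: S1, S3, S4, S5, S6, S7, S8, S9, S10, S11 → 10.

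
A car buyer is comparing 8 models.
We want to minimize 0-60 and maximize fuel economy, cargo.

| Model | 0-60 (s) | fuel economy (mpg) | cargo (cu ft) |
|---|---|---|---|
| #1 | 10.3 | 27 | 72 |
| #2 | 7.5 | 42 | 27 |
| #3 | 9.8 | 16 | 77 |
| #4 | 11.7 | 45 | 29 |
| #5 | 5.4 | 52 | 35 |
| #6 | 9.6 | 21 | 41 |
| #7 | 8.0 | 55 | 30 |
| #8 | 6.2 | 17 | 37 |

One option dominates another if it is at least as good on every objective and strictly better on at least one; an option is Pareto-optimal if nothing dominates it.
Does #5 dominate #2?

#5 vs #2: 0-60 5.4≤7.5, fuel economy 52≥42, cargo 35≥27 — #5 is at least as good on every objective with at least one strict improvement.

Yes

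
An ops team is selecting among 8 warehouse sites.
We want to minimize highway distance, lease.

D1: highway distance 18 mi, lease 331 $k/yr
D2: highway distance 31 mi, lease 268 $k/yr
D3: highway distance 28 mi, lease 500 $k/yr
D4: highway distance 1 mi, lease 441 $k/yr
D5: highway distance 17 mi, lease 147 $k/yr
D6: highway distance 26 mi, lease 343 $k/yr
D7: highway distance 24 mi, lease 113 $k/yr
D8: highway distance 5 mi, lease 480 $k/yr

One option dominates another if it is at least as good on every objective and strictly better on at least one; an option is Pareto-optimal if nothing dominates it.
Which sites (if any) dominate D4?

D1: worse on highway distance (18 vs 1).
D2: worse on highway distance (31 vs 1).
D3: worse on highway distance (28 vs 1).
D5: worse on highway distance (17 vs 1).
D6: worse on highway distance (26 vs 1).
D7: worse on highway distance (24 vs 1).
D8: worse on highway distance (5 vs 1).
No option dominates D4.

none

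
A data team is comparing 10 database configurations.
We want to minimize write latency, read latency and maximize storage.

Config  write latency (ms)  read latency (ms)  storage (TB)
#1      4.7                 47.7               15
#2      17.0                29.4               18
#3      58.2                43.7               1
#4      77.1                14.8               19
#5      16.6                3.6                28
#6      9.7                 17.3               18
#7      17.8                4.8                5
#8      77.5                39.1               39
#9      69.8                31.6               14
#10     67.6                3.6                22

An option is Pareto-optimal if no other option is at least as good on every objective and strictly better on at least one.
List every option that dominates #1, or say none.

none

#2: worse on write latency (17.0 vs 4.7).
#3: worse on write latency (58.2 vs 4.7).
#4: worse on write latency (77.1 vs 4.7).
#5: worse on write latency (16.6 vs 4.7).
#6: worse on write latency (9.7 vs 4.7).
#7: worse on write latency (17.8 vs 4.7).
#8: worse on write latency (77.5 vs 4.7).
#9: worse on write latency (69.8 vs 4.7).
#10: worse on write latency (67.6 vs 4.7).
No option dominates #1.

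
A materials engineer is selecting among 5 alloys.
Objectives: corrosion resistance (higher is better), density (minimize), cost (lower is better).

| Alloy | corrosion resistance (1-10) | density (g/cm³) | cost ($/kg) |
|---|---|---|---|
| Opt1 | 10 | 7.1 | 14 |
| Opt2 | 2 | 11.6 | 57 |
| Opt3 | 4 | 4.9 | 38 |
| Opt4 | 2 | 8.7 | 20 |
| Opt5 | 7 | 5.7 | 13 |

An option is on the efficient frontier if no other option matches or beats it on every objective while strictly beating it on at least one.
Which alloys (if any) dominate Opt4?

Opt1, Opt5

Opt1: corrosion resistance 10≥2, density 7.1≤8.7, cost 14≤20 — dominates Opt4.
Opt5: corrosion resistance 7≥2, density 5.7≤8.7, cost 13≤20 — dominates Opt4.
Others (Opt2, Opt3) are each worse than Opt4 on at least one objective.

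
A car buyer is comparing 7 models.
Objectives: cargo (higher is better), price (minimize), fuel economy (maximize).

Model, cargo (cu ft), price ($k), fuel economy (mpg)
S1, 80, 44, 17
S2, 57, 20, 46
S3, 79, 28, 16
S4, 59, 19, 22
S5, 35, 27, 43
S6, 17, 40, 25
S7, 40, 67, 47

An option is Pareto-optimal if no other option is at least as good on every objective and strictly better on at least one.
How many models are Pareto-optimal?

5

S1: not dominated (best cargo).
S2: not dominated.
S3: not dominated.
S4: not dominated (best price).
S5: dominated by S2 (cargo 57≥35, price 20≤27, fuel economy 46≥43).
S6: dominated by S2 (cargo 57≥17, price 20≤40, fuel economy 46≥25).
S7: not dominated (best fuel economy).
Pareto-optimal: S1, S2, S3, S4, S7 → 5.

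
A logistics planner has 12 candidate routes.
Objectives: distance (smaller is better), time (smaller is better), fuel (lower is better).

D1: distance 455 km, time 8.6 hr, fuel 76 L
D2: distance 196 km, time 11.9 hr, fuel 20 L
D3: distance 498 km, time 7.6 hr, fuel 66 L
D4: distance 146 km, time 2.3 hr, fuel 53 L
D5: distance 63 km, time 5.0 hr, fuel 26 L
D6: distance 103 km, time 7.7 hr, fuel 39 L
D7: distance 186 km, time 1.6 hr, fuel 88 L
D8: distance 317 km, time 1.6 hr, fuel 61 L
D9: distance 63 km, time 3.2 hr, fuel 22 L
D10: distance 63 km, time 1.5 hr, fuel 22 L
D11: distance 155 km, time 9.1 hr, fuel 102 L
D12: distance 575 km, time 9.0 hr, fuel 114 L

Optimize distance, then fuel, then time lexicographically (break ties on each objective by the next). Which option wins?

First minimize distance: best is 63, kept {D5, D9, D10}.
Then minimize fuel: best is 22, kept {D9, D10}.
Then minimize time: best is 1.5, kept {D10}.

D10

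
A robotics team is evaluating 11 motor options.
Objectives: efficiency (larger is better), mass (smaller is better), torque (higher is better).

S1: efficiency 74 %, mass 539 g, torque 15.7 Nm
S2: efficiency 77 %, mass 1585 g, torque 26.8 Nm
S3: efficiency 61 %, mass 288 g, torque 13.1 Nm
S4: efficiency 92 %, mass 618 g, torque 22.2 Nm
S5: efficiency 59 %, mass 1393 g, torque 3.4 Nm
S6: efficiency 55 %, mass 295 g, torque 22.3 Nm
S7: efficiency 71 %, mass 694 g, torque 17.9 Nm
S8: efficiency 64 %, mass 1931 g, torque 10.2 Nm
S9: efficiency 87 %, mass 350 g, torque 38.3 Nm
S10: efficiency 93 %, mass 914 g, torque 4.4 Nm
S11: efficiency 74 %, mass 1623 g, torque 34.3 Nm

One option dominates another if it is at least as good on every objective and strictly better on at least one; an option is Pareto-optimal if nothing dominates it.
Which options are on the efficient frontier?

S1: dominated by S9 (efficiency 87≥74, mass 350≤539, torque 38.3≥15.7).
S2: dominated by S9 (efficiency 87≥77, mass 350≤1585, torque 38.3≥26.8).
S3: not dominated (best mass).
S4: not dominated.
S5: dominated by S1 (efficiency 74≥59, mass 539≤1393, torque 15.7≥3.4).
S6: not dominated.
S7: dominated by S4 (efficiency 92≥71, mass 618≤694, torque 22.2≥17.9).
S8: dominated by S1 (efficiency 74≥64, mass 539≤1931, torque 15.7≥10.2).
S9: not dominated (best torque).
S10: not dominated (best efficiency).
S11: dominated by S9 (efficiency 87≥74, mass 350≤1623, torque 38.3≥34.3).

S3, S4, S6, S9, S10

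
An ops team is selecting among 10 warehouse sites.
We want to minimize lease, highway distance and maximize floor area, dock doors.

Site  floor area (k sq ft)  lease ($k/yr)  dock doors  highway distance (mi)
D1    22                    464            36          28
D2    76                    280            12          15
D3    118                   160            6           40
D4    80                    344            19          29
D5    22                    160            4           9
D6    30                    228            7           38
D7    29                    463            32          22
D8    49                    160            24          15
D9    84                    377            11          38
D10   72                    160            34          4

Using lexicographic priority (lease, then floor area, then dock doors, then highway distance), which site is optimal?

D3

First minimize lease: best is 160, kept {D3, D5, D8, D10}.
Then maximize floor area: best is 118, kept {D3}.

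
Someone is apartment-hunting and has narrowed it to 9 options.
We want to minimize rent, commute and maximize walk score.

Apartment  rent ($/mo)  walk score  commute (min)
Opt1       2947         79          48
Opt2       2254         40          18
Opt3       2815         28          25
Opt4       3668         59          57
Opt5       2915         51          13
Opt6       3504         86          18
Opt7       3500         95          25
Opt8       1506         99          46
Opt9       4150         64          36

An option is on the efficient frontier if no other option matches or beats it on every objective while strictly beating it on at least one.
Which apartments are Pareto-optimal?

Opt2, Opt5, Opt6, Opt7, Opt8

Opt1: dominated by Opt8 (rent 1506≤2947, walk score 99≥79, commute 46≤48).
Opt2: not dominated.
Opt3: dominated by Opt2 (rent 2254≤2815, walk score 40≥28, commute 18≤25).
Opt4: dominated by Opt1 (rent 2947≤3668, walk score 79≥59, commute 48≤57).
Opt5: not dominated (best commute).
Opt6: not dominated.
Opt7: not dominated.
Opt8: not dominated (best rent).
Opt9: dominated by Opt6 (rent 3504≤4150, walk score 86≥64, commute 18≤36).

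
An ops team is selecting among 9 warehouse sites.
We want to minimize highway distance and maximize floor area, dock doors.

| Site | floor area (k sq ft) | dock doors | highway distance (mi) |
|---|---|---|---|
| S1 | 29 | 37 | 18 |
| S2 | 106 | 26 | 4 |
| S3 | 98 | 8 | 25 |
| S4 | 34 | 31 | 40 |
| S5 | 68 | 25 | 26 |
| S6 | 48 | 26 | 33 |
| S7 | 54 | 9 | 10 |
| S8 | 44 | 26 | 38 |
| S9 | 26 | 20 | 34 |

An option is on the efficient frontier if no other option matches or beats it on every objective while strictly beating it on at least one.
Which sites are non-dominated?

S1: not dominated (best dock doors).
S2: not dominated (best floor area).
S3: dominated by S2 (floor area 106≥98, dock doors 26≥8, highway distance 4≤25).
S4: not dominated.
S5: dominated by S2 (floor area 106≥68, dock doors 26≥25, highway distance 4≤26).
S6: dominated by S2 (floor area 106≥48, dock doors 26≥26, highway distance 4≤33).
S7: dominated by S2 (floor area 106≥54, dock doors 26≥9, highway distance 4≤10).
S8: dominated by S2 (floor area 106≥44, dock doors 26≥26, highway distance 4≤38).
S9: dominated by S1 (floor area 29≥26, dock doors 37≥20, highway distance 18≤34).

S1, S2, S4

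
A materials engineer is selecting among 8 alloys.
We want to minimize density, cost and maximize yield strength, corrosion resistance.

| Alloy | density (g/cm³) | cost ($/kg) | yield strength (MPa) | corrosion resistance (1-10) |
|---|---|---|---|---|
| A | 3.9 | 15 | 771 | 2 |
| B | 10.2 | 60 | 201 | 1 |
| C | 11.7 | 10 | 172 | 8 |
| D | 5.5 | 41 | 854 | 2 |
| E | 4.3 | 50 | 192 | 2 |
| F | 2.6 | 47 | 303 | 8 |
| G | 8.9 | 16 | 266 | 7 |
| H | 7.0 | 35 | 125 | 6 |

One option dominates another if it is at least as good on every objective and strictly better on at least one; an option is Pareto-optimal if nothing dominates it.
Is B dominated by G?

Yes

G vs B: density 8.9≤10.2, cost 16≤60, yield strength 266≥201, corrosion resistance 7≥1 — G is at least as good on every objective with at least one strict improvement.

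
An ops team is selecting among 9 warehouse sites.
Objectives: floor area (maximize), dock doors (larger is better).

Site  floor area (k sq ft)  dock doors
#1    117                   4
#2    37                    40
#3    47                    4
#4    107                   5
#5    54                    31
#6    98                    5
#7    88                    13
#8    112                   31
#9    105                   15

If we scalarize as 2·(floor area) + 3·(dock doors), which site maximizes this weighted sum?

#8

#1: 2·117 + 3·4 = 246
#2: 2·37 + 3·40 = 194
#3: 2·47 + 3·4 = 106
#4: 2·107 + 3·5 = 229
#5: 2·54 + 3·31 = 201
#6: 2·98 + 3·5 = 211
#7: 2·88 + 3·13 = 215
#8: 2·112 + 3·31 = 317
#9: 2·105 + 3·15 = 255
Highest: #8 at 317.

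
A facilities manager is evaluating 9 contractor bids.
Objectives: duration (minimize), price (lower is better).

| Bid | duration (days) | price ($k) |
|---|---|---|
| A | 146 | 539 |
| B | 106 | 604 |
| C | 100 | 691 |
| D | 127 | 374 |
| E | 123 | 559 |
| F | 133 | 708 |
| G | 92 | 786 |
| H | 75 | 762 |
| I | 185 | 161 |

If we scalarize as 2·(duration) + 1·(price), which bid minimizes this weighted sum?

I

A: 2·146 + 1·539 = 831
B: 2·106 + 1·604 = 816
C: 2·100 + 1·691 = 891
D: 2·127 + 1·374 = 628
E: 2·123 + 1·559 = 805
F: 2·133 + 1·708 = 974
G: 2·92 + 1·786 = 970
H: 2·75 + 1·762 = 912
I: 2·185 + 1·161 = 531
Lowest: I at 531.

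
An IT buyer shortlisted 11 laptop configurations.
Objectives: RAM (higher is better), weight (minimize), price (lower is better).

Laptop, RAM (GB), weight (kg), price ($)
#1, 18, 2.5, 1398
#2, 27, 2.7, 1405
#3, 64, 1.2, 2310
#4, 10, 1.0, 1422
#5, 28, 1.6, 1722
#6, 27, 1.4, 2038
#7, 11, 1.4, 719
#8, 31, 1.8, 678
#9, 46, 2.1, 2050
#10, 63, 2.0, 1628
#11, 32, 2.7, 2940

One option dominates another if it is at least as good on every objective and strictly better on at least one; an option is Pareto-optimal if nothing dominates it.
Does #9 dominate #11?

Yes

#9 vs #11: RAM 46≥32, weight 2.1≤2.7, price 2050≤2940 — #9 is at least as good on every objective with at least one strict improvement.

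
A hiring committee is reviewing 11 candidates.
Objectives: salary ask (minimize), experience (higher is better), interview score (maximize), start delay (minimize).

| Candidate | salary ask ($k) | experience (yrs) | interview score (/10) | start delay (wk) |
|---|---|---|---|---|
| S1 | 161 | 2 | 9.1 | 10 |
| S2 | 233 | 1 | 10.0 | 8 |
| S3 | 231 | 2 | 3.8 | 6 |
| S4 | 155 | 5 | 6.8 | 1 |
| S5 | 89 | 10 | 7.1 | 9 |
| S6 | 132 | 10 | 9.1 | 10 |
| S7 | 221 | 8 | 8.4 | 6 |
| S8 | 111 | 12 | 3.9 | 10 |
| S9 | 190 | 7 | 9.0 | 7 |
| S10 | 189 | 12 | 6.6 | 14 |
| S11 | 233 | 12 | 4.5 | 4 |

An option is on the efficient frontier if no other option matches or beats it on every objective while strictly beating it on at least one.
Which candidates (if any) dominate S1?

S6

S6: salary ask 132≤161, experience 10≥2, interview score 9.1≥9.1, start delay 10≤10 — dominates S1.
Others (S2, S3, S4, S5, S7, S8, S9, S10, S11) are each worse than S1 on at least one objective.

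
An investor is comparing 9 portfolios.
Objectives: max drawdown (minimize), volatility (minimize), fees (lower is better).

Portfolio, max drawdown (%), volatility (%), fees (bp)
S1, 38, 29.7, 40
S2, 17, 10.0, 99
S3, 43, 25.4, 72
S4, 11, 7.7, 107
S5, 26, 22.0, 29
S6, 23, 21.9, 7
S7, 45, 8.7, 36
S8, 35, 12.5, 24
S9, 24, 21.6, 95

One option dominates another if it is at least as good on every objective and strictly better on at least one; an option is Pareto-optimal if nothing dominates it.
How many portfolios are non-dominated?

S1: dominated by S5 (max drawdown 26≤38, volatility 22.0≤29.7, fees 29≤40).
S2: not dominated.
S3: dominated by S5 (max drawdown 26≤43, volatility 22.0≤25.4, fees 29≤72).
S4: not dominated (best max drawdown).
S5: dominated by S6 (max drawdown 23≤26, volatility 21.9≤22.0, fees 7≤29).
S6: not dominated (best fees).
S7: not dominated.
S8: not dominated.
S9: not dominated.
Pareto-optimal: S2, S4, S6, S7, S8, S9 → 6.

6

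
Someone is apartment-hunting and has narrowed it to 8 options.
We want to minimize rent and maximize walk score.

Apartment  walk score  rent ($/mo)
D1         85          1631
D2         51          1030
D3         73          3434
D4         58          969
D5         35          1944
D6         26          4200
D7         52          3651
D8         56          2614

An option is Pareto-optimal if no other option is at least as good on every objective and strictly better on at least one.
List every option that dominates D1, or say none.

D2: worse on walk score (51 vs 85).
D3: worse on walk score (73 vs 85).
D4: worse on walk score (58 vs 85).
D5: worse on walk score (35 vs 85).
D6: worse on walk score (26 vs 85).
D7: worse on walk score (52 vs 85).
D8: worse on walk score (56 vs 85).
No option dominates D1.

none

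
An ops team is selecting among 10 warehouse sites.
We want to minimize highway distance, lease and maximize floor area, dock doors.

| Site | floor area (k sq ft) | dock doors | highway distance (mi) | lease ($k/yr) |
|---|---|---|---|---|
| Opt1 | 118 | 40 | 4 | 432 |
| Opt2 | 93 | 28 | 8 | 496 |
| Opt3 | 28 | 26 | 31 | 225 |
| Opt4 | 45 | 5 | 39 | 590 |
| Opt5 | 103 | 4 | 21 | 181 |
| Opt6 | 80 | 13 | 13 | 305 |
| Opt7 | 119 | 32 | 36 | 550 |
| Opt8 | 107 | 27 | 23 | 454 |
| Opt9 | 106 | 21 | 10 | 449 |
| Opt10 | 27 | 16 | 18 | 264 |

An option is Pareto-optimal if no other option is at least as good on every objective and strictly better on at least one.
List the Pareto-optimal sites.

Opt1: not dominated (best dock doors).
Opt2: dominated by Opt1 (floor area 118≥93, dock doors 40≥28, highway distance 4≤8, lease 432≤496).
Opt3: not dominated.
Opt4: dominated by Opt1 (floor area 118≥45, dock doors 40≥5, highway distance 4≤39, lease 432≤590).
Opt5: not dominated (best lease).
Opt6: not dominated.
Opt7: not dominated (best floor area).
Opt8: dominated by Opt1 (floor area 118≥107, dock doors 40≥27, highway distance 4≤23, lease 432≤454).
Opt9: dominated by Opt1 (floor area 118≥106, dock doors 40≥21, highway distance 4≤10, lease 432≤449).
Opt10: not dominated.

Opt1, Opt3, Opt5, Opt6, Opt7, Opt10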